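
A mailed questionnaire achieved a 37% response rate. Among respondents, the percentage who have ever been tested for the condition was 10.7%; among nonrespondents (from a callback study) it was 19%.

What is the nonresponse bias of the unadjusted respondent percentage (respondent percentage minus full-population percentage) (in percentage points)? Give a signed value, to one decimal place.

-5.2 percentage points

Nonresponse fraction = 1 − 0.37 = 0.63.
Bias = (nonresponse fraction) × (respondent percentage − nonrespondent percentage)
     = 0.63 × (10.7 − 19) = 0.63 × -8.3 = -5.229.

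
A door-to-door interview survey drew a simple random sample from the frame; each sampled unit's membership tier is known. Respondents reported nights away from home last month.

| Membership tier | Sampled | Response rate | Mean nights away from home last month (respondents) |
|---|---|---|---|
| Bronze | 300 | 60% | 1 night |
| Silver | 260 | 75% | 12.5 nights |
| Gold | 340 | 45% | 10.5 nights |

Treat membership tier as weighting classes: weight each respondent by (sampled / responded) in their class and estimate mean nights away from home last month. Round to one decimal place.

7.9

Weighting each respondent by the inverse class response rate inflates each class back to its sampled size, so the class weight is n_sampled:
  Bronze: 300 × 1 = 300
  Silver: 260 × 12.5 = 3250
  Gold: 340 × 10.5 = 3570
Adjusted estimate = 7120 / 900 = 7.91111 → 7.9.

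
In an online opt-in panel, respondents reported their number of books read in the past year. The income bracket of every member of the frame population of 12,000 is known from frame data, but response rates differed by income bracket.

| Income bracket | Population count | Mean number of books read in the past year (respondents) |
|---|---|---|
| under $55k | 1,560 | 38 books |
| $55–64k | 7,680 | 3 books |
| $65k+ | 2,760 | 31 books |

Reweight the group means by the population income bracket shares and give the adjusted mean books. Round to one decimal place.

14.0

Each cell contributes population-share × respondent value:
  under $55k: (1,560/12,000) × 38 = 4.94
  $55–64k: (7,680/12,000) × 3 = 1.92
  $65k+: (2,760/12,000) × 31 = 7.13
Post-stratified estimate = 13.99 → 14.0.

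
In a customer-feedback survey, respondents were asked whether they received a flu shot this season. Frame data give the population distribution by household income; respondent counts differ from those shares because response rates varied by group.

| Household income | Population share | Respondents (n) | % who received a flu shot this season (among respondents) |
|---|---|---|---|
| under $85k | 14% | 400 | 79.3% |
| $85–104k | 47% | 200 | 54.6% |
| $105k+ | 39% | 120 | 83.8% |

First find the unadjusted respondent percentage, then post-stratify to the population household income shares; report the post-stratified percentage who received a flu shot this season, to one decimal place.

69.4%

Without adjustment, the pooled respondent share is:
  (400/720)×79.3 + (200/720)×54.6 + (120/720)×83.8 = 73.1889%
Post-stratified estimate weights by population shares:
  0.14×79.3 + 0.47×54.6 + 0.39×83.8 = 69.446%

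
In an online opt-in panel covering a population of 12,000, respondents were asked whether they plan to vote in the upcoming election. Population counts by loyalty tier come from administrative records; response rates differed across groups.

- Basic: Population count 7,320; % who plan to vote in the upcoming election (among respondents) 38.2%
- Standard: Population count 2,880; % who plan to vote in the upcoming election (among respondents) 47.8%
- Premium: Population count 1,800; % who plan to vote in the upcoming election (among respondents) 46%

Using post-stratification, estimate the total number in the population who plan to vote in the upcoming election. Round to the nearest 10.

Estimated count per cell = population count × respondent percentage:
  Basic: 7,320 × 38.2% = 2796.24
  Standard: 2,880 × 47.8% = 1376.64
  Premium: 1,800 × 46% = 828
Estimated total = 5000.88 → 5,000.

5,000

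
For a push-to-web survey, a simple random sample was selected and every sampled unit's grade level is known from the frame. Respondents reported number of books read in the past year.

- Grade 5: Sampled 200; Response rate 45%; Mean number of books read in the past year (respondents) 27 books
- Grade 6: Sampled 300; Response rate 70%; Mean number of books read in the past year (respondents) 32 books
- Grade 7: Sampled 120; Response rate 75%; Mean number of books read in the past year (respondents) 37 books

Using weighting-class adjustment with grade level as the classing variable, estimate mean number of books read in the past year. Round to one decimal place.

31.4

With weight = n_sampled/n_responded per class, the weighted class total is n_sampled:
  Grade 5: 200 × 27 = 5400
  Grade 6: 300 × 32 = 9600
  Grade 7: 120 × 37 = 4440
Adjusted estimate = 19,440 / 620 = 31.3548 → 31.4.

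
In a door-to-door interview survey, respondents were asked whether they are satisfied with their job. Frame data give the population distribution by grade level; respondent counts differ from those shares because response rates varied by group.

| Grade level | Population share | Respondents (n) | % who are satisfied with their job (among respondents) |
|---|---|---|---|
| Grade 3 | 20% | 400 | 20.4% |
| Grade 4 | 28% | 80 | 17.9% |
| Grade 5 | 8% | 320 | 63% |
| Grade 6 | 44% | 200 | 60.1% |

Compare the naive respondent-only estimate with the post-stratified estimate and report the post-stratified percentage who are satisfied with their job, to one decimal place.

Unadjusted (pooled respondent) estimate weights by respondent counts:
  (400/1000)×20.4 + (80/1000)×17.9 + (320/1000)×63 + (200/1000)×60.1 = 41.772%
Post-stratified estimate weights by population shares:
  0.2×20.4 + 0.28×17.9 + 0.08×63 + 0.44×60.1 = 40.576%

40.6%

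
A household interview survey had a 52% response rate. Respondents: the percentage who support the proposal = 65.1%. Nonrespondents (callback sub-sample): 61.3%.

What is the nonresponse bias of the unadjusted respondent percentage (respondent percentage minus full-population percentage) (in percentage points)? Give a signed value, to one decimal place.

+1.8 percentage points

Nonresponse fraction = 1 − 0.52 = 0.48.
Bias = (nonresponse fraction) × (respondent percentage − nonrespondent percentage)
     = 0.48 × (65.1 − 61.3) = 0.48 × 3.8 = 1.824.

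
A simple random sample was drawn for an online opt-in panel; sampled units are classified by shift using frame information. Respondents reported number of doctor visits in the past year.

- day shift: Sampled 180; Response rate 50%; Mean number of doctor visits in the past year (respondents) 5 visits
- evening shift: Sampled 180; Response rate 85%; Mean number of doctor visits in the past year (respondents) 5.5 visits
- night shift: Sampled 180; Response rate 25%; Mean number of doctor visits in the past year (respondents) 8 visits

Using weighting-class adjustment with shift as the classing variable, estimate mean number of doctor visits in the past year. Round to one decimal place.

With weight = n_sampled/n_responded per class, the weighted class total is n_sampled:
  day shift: 180 × 5 = 900
  evening shift: 180 × 5.5 = 990
  night shift: 180 × 8 = 1440
Adjusted estimate = 3330 / 540 = 6.16667 → 6.2.

6.2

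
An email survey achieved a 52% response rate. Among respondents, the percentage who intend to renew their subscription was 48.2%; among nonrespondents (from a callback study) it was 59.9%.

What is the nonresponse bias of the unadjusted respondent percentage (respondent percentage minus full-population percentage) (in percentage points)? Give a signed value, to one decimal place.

Nonresponse fraction = 1 − 0.52 = 0.48.
Bias = (nonresponse fraction) × (respondent percentage − nonrespondent percentage)
     = 0.48 × (48.2 − 59.9) = 0.48 × -11.7 = -5.616.

-5.6 percentage points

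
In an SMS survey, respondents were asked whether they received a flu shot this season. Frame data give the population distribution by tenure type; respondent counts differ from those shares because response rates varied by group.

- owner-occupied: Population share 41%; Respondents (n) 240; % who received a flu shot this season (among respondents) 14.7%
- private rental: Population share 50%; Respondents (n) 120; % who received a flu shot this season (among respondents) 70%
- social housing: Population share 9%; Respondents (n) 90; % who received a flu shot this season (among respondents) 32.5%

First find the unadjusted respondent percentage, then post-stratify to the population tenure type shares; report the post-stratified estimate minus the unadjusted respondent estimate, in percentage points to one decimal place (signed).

Unadjusted (pooled respondent) estimate weights by respondent counts:
  (240/450)×14.7 + (120/450)×70 + (90/450)×32.5 = 33.0067%
Reweighting by population tenure type shares:
  0.41×14.7 + 0.5×70 + 0.09×32.5 = 43.952%
Difference = 43.952 − 33.0067 = 10.9453 pp.

+10.9 percentage points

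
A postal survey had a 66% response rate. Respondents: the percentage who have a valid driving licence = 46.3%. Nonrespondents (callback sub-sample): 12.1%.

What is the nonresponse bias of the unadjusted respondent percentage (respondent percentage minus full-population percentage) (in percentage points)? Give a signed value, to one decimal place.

Nonresponse fraction = 1 − 0.66 = 0.34.
Bias = (nonresponse fraction) × (respondent percentage − nonrespondent percentage)
     = 0.34 × (46.3 − 12.1) = 0.34 × 34.2 = 11.628.

+11.6 percentage points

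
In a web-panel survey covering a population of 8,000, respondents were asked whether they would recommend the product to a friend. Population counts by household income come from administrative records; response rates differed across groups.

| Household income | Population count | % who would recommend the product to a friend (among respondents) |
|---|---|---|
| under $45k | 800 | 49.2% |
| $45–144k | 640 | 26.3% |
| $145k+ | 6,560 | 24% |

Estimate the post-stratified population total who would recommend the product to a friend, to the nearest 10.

2,140

Each cell contributes its population count × the respondent rate:
  under $45k: 800 × 49.2% = 393.6
  $45–144k: 640 × 26.3% = 168.32
  $145k+: 6,560 × 24% = 1574.4
Estimated total = 2136.32 → 2,140.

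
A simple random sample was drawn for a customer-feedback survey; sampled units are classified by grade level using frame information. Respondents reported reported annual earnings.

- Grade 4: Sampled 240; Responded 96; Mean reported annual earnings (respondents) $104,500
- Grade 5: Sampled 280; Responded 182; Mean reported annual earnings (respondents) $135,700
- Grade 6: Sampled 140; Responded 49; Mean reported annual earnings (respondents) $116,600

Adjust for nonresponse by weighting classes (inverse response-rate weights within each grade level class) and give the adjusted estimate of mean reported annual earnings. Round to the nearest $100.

$120,300

Response rates by class: Grade 4 96/240 = 40%, Grade 5 182/280 = 65%, Grade 6 49/140 = 35%.
Each respondent's weight = sampled/responded in their class; summing within a class gives n_sampled, so:
  Grade 4: 240 × 104,500 = 25,080,000
  Grade 5: 280 × 135,700 = 37,996,000
  Grade 6: 140 × 116,600 = 16,324,000
Adjusted estimate = 79,400,000 / 660 = 120303 → $120,300.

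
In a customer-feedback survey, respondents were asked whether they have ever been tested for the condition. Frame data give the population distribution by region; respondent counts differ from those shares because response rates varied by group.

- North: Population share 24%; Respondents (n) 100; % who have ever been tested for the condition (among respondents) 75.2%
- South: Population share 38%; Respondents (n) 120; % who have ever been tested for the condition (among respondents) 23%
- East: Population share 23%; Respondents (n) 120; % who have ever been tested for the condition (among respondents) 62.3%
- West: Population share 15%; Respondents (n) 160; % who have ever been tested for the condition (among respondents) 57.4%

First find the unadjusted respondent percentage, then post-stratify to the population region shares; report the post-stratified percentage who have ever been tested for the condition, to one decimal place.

49.7%

Naive respondent-only estimate (weights = respondent counts):
  (100/500)×75.2 + (120/500)×23 + (120/500)×62.3 + (160/500)×57.4 = 53.88%
Reweighting by population region shares:
  0.24×75.2 + 0.38×23 + 0.23×62.3 + 0.15×57.4 = 49.727%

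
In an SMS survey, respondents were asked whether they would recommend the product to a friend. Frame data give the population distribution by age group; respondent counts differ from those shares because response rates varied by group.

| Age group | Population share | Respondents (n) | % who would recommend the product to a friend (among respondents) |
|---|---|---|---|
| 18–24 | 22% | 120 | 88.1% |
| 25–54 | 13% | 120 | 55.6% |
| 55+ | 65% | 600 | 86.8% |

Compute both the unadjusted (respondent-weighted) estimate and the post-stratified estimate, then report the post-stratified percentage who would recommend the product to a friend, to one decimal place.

83.0%

Without adjustment, the pooled respondent share is:
  (120/840)×88.1 + (120/840)×55.6 + (600/840)×86.8 = 82.5286%
Post-stratified estimate weights by population shares:
  0.22×88.1 + 0.13×55.6 + 0.65×86.8 = 83.03%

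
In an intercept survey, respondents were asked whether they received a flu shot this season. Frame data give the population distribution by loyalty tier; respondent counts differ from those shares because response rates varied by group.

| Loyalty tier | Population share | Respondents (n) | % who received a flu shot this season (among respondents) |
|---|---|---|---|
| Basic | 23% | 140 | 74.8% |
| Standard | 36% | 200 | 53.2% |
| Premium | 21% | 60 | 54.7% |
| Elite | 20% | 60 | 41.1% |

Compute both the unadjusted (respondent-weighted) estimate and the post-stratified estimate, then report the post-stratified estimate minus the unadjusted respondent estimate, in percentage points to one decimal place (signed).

-2.3 percentage points

Without adjustment, the pooled respondent share is:
  (140/460)×74.8 + (200/460)×53.2 + (60/460)×54.7 + (60/460)×41.1 = 58.3913%
Reweighting by population loyalty tier shares:
  0.23×74.8 + 0.36×53.2 + 0.21×54.7 + 0.2×41.1 = 56.063%
Difference = 56.063 − 58.3913 = -2.3283 pp.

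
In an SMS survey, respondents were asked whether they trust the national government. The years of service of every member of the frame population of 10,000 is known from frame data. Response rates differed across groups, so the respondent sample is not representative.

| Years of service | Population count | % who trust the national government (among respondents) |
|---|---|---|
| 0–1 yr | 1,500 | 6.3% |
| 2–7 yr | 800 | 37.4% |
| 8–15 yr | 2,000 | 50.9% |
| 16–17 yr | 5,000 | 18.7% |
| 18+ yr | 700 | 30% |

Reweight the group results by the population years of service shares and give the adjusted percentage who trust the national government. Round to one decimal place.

Weight each group's respondent value by its population share:
  0–1 yr: (1,500/10,000) × 6.3 = 0.945
  2–7 yr: (800/10,000) × 37.4 = 2.992
  8–15 yr: (2,000/10,000) × 50.9 = 10.18
  16–17 yr: (5,000/10,000) × 18.7 = 9.35
  18+ yr: (700/10,000) × 30 = 2.1
Post-stratified estimate = 25.567 → 25.6%.

25.6%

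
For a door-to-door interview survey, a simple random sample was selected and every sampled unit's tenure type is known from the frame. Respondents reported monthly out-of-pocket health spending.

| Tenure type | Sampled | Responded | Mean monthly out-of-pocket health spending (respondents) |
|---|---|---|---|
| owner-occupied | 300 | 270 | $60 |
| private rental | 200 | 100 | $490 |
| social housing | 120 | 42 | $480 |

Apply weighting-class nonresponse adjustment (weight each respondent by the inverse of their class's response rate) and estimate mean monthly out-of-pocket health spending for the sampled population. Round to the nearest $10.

Response rates by class: owner-occupied 270/300 = 90%, private rental 100/200 = 50%, social housing 42/120 = 35%.
Each respondent's weight = sampled/responded in their class; summing within a class gives n_sampled, so:
  owner-occupied: 300 × 60 = 18,000
  private rental: 200 × 490 = 98,000
  social housing: 120 × 480 = 57,600
Adjusted estimate = 173,600 / 620 = 280 → $280.

$280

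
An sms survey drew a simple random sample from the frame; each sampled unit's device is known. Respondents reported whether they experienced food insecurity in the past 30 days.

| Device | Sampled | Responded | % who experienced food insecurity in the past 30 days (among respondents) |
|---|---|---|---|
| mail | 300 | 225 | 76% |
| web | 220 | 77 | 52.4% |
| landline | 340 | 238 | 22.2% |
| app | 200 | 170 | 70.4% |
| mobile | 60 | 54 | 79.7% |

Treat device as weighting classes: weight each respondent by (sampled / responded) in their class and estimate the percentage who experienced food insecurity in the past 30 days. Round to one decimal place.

54.2%

Response rates by class: mail 225/300 = 75%, web 77/220 = 35%, landline 238/340 = 70%, app 170/200 = 85%, mobile 54/60 = 90%.
Weighting each respondent by the inverse class response rate inflates each class back to its sampled size, so the class weight is n_sampled:
  mail: 300 × 76 = 22,800
  web: 220 × 52.4 = 11,528
  landline: 340 × 22.2 = 7548
  app: 200 × 70.4 = 14080
  mobile: 60 × 79.7 = 4782
Adjusted estimate = 60,738 / 1,120 = 54.2304 → 54.2%.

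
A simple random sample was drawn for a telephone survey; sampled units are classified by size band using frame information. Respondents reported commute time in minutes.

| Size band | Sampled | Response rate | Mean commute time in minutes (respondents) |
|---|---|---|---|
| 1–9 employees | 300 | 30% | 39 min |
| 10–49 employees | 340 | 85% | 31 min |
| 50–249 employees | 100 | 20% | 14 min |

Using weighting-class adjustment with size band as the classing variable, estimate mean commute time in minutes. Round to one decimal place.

31.9

Each respondent's weight = sampled/responded in their class; summing within a class gives n_sampled, so:
  1–9 employees: 300 × 39 = 11,700
  10–49 employees: 340 × 31 = 10,540
  50–249 employees: 100 × 14 = 1400
Adjusted estimate = 23,640 / 740 = 31.9459 → 31.9.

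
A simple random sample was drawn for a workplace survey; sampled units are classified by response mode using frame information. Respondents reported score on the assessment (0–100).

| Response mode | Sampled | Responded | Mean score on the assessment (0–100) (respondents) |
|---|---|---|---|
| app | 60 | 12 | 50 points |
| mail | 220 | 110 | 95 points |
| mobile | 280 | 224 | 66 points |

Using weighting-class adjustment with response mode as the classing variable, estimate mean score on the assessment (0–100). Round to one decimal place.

Response rates by class: app 12/60 = 20%, mail 110/220 = 50%, mobile 224/280 = 80%.
With weight = n_sampled/n_responded per class, the weighted class total is n_sampled:
  app: 60 × 50 = 3000
  mail: 220 × 95 = 20,900
  mobile: 280 × 66 = 18,480
Adjusted estimate = 42,380 / 560 = 75.6786 → 75.7.

75.7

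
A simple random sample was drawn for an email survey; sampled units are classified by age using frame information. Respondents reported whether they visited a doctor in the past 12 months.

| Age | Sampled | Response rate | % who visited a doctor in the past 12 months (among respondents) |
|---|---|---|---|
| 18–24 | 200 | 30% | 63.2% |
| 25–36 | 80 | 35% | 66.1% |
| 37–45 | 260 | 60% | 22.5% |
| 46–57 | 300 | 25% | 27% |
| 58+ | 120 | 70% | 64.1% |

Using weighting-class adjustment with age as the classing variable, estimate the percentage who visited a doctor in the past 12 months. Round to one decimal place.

41.2%

Each respondent's weight = sampled/responded in their class; summing within a class gives n_sampled, so:
  18–24: 200 × 63.2 = 12,640
  25–36: 80 × 66.1 = 5288
  37–45: 260 × 22.5 = 5850
  46–57: 300 × 27 = 8100
  58+: 120 × 64.1 = 7692
Adjusted estimate = 39,570 / 960 = 41.2188 → 41.2%.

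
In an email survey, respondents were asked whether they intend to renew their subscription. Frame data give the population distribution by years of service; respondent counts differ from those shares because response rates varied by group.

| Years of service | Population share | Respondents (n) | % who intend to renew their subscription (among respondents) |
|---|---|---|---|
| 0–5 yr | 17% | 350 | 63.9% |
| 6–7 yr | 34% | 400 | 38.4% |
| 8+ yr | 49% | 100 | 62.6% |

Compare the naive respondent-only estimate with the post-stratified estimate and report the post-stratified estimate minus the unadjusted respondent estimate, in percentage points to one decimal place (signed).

+2.8 percentage points

Unadjusted (pooled respondent) estimate weights by respondent counts:
  (350/850)×63.9 + (400/850)×38.4 + (100/850)×62.6 = 51.7471%
Post-stratifying to population shares instead:
  0.17×63.9 + 0.34×38.4 + 0.49×62.6 = 54.593%
Difference = 54.593 − 51.7471 = 2.8459 pp.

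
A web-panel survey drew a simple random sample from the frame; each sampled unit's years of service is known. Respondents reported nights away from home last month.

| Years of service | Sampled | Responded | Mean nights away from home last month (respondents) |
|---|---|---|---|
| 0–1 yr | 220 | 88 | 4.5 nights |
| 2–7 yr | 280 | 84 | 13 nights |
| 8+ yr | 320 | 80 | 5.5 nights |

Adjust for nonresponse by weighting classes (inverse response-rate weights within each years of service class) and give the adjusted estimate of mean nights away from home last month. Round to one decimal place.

Class response rates: 0–1 yr 88/220 = 40%, 2–7 yr 84/280 = 30%, 8+ yr 80/320 = 25%.
With weight = n_sampled/n_responded per class, the weighted class total is n_sampled:
  0–1 yr: 220 × 4.5 = 990
  2–7 yr: 280 × 13 = 3640
  8+ yr: 320 × 5.5 = 1760
Adjusted estimate = 6390 / 820 = 7.79268 → 7.8.

7.8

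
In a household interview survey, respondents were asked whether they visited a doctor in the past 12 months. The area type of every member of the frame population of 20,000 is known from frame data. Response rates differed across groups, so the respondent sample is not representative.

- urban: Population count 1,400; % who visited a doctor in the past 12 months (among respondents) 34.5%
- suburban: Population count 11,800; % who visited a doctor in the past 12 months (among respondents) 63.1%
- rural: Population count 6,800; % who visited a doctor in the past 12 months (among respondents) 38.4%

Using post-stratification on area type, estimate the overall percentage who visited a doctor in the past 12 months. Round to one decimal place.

Each cell contributes population-share × respondent value:
  urban: (1,400/20,000) × 34.5 = 2.415
  suburban: (11,800/20,000) × 63.1 = 37.229
  rural: (6,800/20,000) × 38.4 = 13.056
Post-stratified estimate = 52.7 → 52.7%.

52.7%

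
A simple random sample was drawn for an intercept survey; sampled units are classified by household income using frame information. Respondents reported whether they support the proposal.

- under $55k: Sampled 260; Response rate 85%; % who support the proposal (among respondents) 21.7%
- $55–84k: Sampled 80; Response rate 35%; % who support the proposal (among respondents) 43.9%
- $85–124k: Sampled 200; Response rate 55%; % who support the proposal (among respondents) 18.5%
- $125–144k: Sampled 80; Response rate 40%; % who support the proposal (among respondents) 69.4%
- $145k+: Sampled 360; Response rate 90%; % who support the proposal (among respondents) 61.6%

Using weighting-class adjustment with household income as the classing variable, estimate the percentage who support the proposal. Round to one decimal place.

41.4%

With weight = n_sampled/n_responded per class, the weighted class total is n_sampled:
  under $55k: 260 × 21.7 = 5642
  $55–84k: 80 × 43.9 = 3512
  $85–124k: 200 × 18.5 = 3700
  $125–144k: 80 × 69.4 = 5552
  $145k+: 360 × 61.6 = 22,176
Adjusted estimate = 40,582 / 980 = 41.4102 → 41.4%.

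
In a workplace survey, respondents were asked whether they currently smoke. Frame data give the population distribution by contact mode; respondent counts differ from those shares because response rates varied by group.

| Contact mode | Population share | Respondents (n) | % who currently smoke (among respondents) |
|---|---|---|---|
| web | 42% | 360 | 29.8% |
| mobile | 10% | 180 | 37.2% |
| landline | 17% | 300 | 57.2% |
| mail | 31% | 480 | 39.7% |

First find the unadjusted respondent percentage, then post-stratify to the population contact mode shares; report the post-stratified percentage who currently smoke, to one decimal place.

Without adjustment, the pooled respondent share is:
  (360/1320)×29.8 + (180/1320)×37.2 + (300/1320)×57.2 + (480/1320)×39.7 = 40.6364%
Post-stratifying to population shares instead:
  0.42×29.8 + 0.1×37.2 + 0.17×57.2 + 0.31×39.7 = 38.267%

38.3%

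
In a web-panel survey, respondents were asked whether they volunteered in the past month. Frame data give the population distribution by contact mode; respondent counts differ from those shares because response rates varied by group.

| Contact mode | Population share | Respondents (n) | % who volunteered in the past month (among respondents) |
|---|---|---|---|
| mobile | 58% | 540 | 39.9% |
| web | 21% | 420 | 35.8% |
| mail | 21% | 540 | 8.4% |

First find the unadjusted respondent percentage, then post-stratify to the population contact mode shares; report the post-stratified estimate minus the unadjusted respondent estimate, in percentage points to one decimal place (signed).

+5.0 percentage points

Unadjusted (pooled respondent) estimate weights by respondent counts:
  (540/1500)×39.9 + (420/1500)×35.8 + (540/1500)×8.4 = 27.412%
Reweighting by population contact mode shares:
  0.58×39.9 + 0.21×35.8 + 0.21×8.4 = 32.424%
Difference = 32.424 − 27.412 = 5.012 pp.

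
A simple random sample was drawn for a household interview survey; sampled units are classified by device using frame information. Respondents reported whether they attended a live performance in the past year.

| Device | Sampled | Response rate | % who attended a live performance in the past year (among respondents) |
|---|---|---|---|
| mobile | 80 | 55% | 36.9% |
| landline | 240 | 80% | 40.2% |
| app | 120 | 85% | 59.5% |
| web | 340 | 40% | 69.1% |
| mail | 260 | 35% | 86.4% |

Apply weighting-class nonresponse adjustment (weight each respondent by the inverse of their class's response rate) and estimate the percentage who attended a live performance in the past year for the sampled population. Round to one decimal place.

With weight = n_sampled/n_responded per class, the weighted class total is n_sampled:
  mobile: 80 × 36.9 = 2952
  landline: 240 × 40.2 = 9648
  app: 120 × 59.5 = 7140
  web: 340 × 69.1 = 23494
  mail: 260 × 86.4 = 22,464
Adjusted estimate = 65,698 / 1,040 = 63.1712 → 63.2%.

63.2%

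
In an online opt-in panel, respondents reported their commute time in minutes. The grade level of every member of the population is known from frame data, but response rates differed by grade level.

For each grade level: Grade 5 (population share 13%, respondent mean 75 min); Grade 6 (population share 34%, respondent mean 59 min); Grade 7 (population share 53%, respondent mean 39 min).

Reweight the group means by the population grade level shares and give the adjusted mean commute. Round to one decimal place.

50.5

Reweight to the known grade level distribution:
  Grade 5: 0.13 × 75 = 9.75
  Grade 6: 0.34 × 59 = 20.06
  Grade 7: 0.53 × 39 = 20.67
Post-stratified estimate = 50.48 → 50.5.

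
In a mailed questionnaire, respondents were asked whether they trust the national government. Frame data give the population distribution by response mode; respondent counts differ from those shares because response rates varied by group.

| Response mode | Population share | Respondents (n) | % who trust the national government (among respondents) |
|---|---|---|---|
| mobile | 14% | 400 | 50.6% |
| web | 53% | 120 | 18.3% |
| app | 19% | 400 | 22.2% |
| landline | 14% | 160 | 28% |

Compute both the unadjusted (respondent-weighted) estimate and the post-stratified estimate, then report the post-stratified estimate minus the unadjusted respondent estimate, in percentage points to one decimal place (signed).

-8.2 percentage points

Unadjusted (pooled respondent) estimate weights by respondent counts:
  (400/1080)×50.6 + (120/1080)×18.3 + (400/1080)×22.2 + (160/1080)×28 = 33.1444%
Post-stratifying to population shares instead:
  0.14×50.6 + 0.53×18.3 + 0.19×22.2 + 0.14×28 = 24.921%
Difference = 24.921 − 33.1444 = -8.2234 pp.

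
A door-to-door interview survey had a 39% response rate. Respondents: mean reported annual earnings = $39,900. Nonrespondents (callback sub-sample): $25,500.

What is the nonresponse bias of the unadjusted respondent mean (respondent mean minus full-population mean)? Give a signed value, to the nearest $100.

Nonresponse fraction = 1 − 0.39 = 0.61.
Bias = (nonresponse fraction) × (respondent mean − nonrespondent mean)
     = 0.61 × (39,900 − 25,500) = 0.61 × 14,400 = 8784.

+$8,800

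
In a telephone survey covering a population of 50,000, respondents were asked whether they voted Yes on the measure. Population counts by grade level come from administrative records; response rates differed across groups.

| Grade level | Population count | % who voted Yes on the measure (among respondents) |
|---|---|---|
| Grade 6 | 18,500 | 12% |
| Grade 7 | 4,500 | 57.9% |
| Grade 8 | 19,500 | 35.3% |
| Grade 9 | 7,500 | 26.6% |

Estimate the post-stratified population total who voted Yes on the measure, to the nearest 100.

Estimated count per cell = population count × respondent percentage:
  Grade 6: 18,500 × 12% = 2220
  Grade 7: 4,500 × 57.9% = 2605.5
  Grade 8: 19,500 × 35.3% = 6883.5
  Grade 9: 7,500 × 26.6% = 1995
Estimated total = 13,704 → 13,700.

13,700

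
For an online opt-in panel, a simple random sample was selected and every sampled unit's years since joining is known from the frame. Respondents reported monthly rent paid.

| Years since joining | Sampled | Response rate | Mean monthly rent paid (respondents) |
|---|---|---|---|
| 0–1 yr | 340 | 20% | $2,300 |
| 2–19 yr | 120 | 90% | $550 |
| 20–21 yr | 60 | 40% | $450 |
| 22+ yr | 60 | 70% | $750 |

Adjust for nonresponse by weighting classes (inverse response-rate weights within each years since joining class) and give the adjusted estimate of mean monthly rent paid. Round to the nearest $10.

Weighting each respondent by the inverse class response rate inflates each class back to its sampled size, so the class weight is n_sampled:
  0–1 yr: 340 × 2300 = 782,000
  2–19 yr: 120 × 550 = 66,000
  20–21 yr: 60 × 450 = 27,000
  22+ yr: 60 × 750 = 45,000
Adjusted estimate = 920,000 / 580 = 1586.21 → $1,590.

$1,590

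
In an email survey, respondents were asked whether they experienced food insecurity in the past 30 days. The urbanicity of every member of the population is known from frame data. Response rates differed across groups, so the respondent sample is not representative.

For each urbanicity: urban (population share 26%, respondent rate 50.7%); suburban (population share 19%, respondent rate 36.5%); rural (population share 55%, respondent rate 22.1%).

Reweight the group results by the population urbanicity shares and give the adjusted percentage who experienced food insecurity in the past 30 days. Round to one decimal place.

32.3%

Each cell contributes population-share × respondent value:
  urban: 0.26 × 50.7 = 13.182
  suburban: 0.19 × 36.5 = 6.935
  rural: 0.55 × 22.1 = 12.155
Post-stratified estimate = 32.272 → 32.3%.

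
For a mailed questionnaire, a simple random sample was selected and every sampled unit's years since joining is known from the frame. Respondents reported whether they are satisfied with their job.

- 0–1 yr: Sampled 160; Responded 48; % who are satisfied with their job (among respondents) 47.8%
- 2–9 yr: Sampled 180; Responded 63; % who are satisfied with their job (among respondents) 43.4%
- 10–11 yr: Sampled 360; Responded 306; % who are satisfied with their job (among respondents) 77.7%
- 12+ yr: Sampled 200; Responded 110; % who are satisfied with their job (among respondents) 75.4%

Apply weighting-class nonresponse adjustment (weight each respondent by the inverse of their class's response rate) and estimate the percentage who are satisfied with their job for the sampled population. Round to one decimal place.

Response rates by class: 0–1 yr 48/160 = 30%, 2–9 yr 63/180 = 35%, 10–11 yr 306/360 = 85%, 12+ yr 110/200 = 55%.
With weight = n_sampled/n_responded per class, the weighted class total is n_sampled:
  0–1 yr: 160 × 47.8 = 7648
  2–9 yr: 180 × 43.4 = 7812
  10–11 yr: 360 × 77.7 = 27,972
  12+ yr: 200 × 75.4 = 15080
Adjusted estimate = 58,512 / 900 = 65.0133 → 65.0%.

65.0%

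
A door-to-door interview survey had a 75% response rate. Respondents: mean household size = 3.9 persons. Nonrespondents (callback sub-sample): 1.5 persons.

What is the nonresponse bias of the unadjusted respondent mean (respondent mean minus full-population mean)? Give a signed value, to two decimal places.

Nonresponse fraction = 1 − 0.75 = 0.25.
Bias = (nonresponse fraction) × (respondent mean − nonrespondent mean)
     = 0.25 × (3.9 − 1.5) = 0.25 × 2.4 = 0.6.

+0.60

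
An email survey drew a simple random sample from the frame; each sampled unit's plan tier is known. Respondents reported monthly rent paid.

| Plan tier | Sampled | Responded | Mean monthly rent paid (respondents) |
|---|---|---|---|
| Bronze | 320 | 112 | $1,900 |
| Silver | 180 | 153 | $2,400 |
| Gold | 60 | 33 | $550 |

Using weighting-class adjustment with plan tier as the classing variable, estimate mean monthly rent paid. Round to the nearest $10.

$1,920

Class response rates: Bronze 112/320 = 35%, Silver 153/180 = 85%, Gold 33/60 = 55%.
Each respondent's weight = sampled/responded in their class; summing within a class gives n_sampled, so:
  Bronze: 320 × 1900 = 608,000
  Silver: 180 × 2400 = 432,000
  Gold: 60 × 550 = 33,000
Adjusted estimate = 1,073,000 / 560 = 1916.07 → $1,920.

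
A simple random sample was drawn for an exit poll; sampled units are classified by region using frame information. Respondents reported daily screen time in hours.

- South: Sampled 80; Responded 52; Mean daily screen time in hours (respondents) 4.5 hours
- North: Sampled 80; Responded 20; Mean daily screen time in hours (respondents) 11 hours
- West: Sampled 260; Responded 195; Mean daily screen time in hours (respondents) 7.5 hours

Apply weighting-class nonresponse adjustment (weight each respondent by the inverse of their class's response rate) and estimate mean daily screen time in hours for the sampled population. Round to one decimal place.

7.6

Response rates by class: South 52/80 = 65%, North 20/80 = 25%, West 195/260 = 75%.
With weight = n_sampled/n_responded per class, the weighted class total is n_sampled:
  South: 80 × 4.5 = 360
  North: 80 × 11 = 880
  West: 260 × 7.5 = 1950
Adjusted estimate = 3190 / 420 = 7.59524 → 7.6.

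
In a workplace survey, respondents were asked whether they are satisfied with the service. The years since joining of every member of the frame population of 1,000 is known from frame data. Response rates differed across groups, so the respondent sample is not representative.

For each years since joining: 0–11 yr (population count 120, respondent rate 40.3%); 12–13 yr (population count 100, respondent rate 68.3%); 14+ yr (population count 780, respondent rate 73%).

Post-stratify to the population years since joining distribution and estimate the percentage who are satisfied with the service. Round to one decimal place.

68.6%

Weight each group's respondent value by its population share:
  0–11 yr: (120/1,000) × 40.3 = 4.836
  12–13 yr: (100/1,000) × 68.3 = 6.83
  14+ yr: (780/1,000) × 73 = 56.94
Post-stratified estimate = 68.606 → 68.6%.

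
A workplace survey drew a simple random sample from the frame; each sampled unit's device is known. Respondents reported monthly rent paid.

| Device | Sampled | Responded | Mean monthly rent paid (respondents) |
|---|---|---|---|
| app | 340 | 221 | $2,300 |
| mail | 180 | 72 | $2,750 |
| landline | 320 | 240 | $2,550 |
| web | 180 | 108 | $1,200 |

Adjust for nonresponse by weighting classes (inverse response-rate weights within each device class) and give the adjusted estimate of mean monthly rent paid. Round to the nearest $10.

$2,260

Response rates by class: app 221/340 = 65%, mail 72/180 = 40%, landline 240/320 = 75%, web 108/180 = 60%.
Weighting each respondent by the inverse class response rate inflates each class back to its sampled size, so the class weight is n_sampled:
  app: 340 × 2300 = 782,000
  mail: 180 × 2750 = 495,000
  landline: 320 × 2550 = 816,000
  web: 180 × 1200 = 216,000
Adjusted estimate = 2,309,000 / 1,020 = 2263.73 → $2,260.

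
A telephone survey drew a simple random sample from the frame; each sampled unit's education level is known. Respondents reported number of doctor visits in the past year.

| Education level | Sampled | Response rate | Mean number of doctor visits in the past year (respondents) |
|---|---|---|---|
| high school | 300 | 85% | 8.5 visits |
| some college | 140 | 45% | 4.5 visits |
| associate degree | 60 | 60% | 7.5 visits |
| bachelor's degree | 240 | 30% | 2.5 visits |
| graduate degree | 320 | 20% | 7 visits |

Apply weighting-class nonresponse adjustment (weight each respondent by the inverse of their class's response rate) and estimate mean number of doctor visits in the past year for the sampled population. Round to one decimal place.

6.1

Weighting each respondent by the inverse class response rate inflates each class back to its sampled size, so the class weight is n_sampled:
  high school: 300 × 8.5 = 2550
  some college: 140 × 4.5 = 630
  associate degree: 60 × 7.5 = 450
  bachelor's degree: 240 × 2.5 = 600
  graduate degree: 320 × 7 = 2240
Adjusted estimate = 6470 / 1,060 = 6.10377 → 6.1.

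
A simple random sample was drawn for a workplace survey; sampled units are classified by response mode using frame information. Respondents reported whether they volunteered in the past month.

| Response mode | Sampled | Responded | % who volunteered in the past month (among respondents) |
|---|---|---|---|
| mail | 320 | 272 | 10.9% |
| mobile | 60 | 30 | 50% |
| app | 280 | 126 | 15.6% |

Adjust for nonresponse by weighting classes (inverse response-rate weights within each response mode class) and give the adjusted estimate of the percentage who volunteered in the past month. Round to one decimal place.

16.4%

Response rates by class: mail 272/320 = 85%, mobile 30/60 = 50%, app 126/280 = 45%.
With weight = n_sampled/n_responded per class, the weighted class total is n_sampled:
  mail: 320 × 10.9 = 3488
  mobile: 60 × 50 = 3000
  app: 280 × 15.6 = 4368
Adjusted estimate = 10,856 / 660 = 16.4485 → 16.4%.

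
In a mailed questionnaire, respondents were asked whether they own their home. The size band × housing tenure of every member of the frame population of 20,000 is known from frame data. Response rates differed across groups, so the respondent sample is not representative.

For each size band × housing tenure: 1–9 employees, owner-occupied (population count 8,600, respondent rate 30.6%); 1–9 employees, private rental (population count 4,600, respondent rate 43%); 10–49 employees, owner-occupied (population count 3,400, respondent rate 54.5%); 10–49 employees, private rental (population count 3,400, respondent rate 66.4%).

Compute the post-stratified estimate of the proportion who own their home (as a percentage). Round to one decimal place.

43.6%

Post-stratification weights by population share, not respondent share:
  1–9 employees, owner-occupied: (8,600/20,000) × 30.6 = 13.158
  1–9 employees, private rental: (4,600/20,000) × 43 = 9.89
  10–49 employees, owner-occupied: (3,400/20,000) × 54.5 = 9.265
  10–49 employees, private rental: (3,400/20,000) × 66.4 = 11.288
Post-stratified estimate = 43.601 → 43.6%.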